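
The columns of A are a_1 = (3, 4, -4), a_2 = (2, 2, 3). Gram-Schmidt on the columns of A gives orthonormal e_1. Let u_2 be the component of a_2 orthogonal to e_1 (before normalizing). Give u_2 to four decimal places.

e_1 = a_1/‖a_1‖ = (3, 4, -4)/6.4031 = (0.4685, 0.6247, -0.6247).
r_{12} = e_1·a_2 = 0.3123.
u_2 = a_2 − 0.3123·e_1 = (1.8537, 1.8049, 3.1951).

u_2 = (1.8537, 1.8049, 3.1951)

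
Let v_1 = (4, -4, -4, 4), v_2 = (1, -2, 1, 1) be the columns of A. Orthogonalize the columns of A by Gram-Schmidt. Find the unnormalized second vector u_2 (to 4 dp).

u_2 = (0.2500, -1.2500, 1.7500, 0.2500)

v_1 = (4, -4, -4, 4); ‖v_1‖ = 8.0000, so e_1 = (0.5000, -0.5000, -0.5000, 0.5000).
e_1·v_2 = 0.5000·1 + (-0.5000)·(-2) + (-0.5000)·1 + 0.5000·1 = 1.5000.
u_2 = v_2 − 1.5000·e_1 = (0.2500, -1.2500, 1.7500, 0.2500).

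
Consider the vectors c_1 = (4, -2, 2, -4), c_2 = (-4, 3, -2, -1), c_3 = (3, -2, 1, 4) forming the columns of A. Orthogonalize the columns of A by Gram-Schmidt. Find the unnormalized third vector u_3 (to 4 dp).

u_3 = (0.4972, 0.5307, -0.2514, 0.1061)

c_1 = (4, -2, 2, -4); ‖c_1‖ = 6.3246, so q_1 = (0.6325, -0.3162, 0.3162, -0.6325).
q_1·c_2 = 0.6325·(-4) + (-0.3162)·3 + 0.3162·(-2) + (-0.6325)·(-1) = -3.4785.
u_2 = c_2 + 3.4785·q_1 = (-1.8000, 1.9000, -0.9000, -3.2000).
‖u_2‖ = 4.2308, so q_2 = (-0.4254, 0.4491, -0.2127, -0.7564).
q_1·c_3 = 0.6325·3 + (-0.3162)·(-2) + 0.3162·1 + (-0.6325)·4 = 0.3162; q_2·c_3 = (-0.4254)·3 + 0.4491·(-2) + (-0.2127)·1 + (-0.7564)·4 = -5.4126.
u_3 = c_3 − 0.3162·q_1 + 5.4126·q_2 = (0.4972, 0.5307, -0.2514, 0.1061).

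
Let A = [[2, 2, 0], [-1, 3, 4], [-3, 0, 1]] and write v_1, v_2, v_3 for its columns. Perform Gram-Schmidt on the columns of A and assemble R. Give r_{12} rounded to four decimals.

v_1 = (2, -1, -3); ‖v_1‖ = 3.7417, so q_1 = (0.5345, -0.2673, -0.8018).
r_{12} = q_1·v_2 = 0.2673.

r_{12} = 0.2673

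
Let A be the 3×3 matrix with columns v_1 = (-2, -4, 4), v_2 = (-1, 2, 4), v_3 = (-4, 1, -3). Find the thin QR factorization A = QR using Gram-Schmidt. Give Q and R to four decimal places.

e_1 = v_1/‖v_1‖ = (-2, -4, 4)/6.0000 = (-0.3333, -0.6667, 0.6667).
r_{12} = e_1·v_2 = 1.6667.
u_2 = v_2 − 1.6667·e_1 = (-0.4444, 3.1111, 2.8889).
‖u_2‖ = 4.2687, so e_2 = (-0.1041, 0.7288, 0.6768).
r_{13} = e_1·v_3 = -1.3333; r_{23} = e_2·v_3 = -0.8850.
u_3 = v_3 + 1.3333·e_1 + 0.8850·e_2 = (-4.5366, 0.7561, -1.5122).
‖u_3‖ = 4.8414, so e_3 = (-0.9370, 0.1562, -0.3123).

Q = [[-0.3333, -0.1041, -0.9370], [-0.6667, 0.7288, 0.1562], [0.6667, 0.6768, -0.3123]], R = [[6.0000, 1.6667, -1.3333], [0.0000, 4.2687, -0.8850], [0.0000, 0.0000, 4.8414]]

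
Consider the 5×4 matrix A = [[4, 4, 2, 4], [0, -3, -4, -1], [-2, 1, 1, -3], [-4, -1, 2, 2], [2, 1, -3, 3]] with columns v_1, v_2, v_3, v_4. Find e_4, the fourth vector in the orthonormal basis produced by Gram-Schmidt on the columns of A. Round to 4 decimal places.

v_1 = (4, 0, -2, -4, 2); ‖v_1‖ = 6.3246, so e_1 = (0.6325, 0.0000, -0.3162, -0.6325, 0.3162).
e_1·v_2 = 0.6325·4 + 0.0000·(-3) + (-0.3162)·1 + (-0.6325)·(-1) + 0.3162·1 = 3.1623.
u_2 = v_2 − 3.1623·e_1 = (2.0000, -3.0000, 2.0000, 1.0000, 0.0000).
‖u_2‖ = 4.2426, so e_2 = (0.4714, -0.7071, 0.4714, 0.2357, 0.0000).
e_1·v_3 = 0.6325·2 + 0.0000·(-4) + (-0.3162)·1 + (-0.6325)·2 + 0.3162·(-3) = -1.2649; e_2·v_3 = 0.4714·2 + (-0.7071)·(-4) + 0.4714·1 + 0.2357·2 + 0.0000·(-3) = 4.7140.
u_3 = v_3 + 1.2649·e_1 − 4.7140·e_2 = (0.5778, -0.6667, -1.6222, 0.0889, -2.6000).
‖u_3‖ = 3.1903, so e_3 = (0.1811, -0.2090, -0.5085, 0.0279, -0.8150).
e_1·v_4 = 0.6325·4 + 0.0000·(-1) + (-0.3162)·(-3) + (-0.6325)·2 + 0.3162·3 = 3.1623; e_2·v_4 = 0.4714·4 + (-0.7071)·(-1) + 0.4714·(-3) + 0.2357·2 + 0.0000·3 = 1.6499; e_3·v_4 = 0.1811·4 + (-0.2090)·(-1) + (-0.5085)·(-3) + 0.0279·2 + (-0.8150)·3 = 0.0697.
u_4 = v_4 − 3.1623·e_1 − 1.6499·e_2 − 0.0697·e_3 = (1.2096, 0.1812, -2.7424, 3.6092, 2.0568).
‖u_4‖ = 5.1257, so e_4 = (0.2360, 0.0354, -0.5350, 0.7041, 0.4013).

e_4 = (0.2360, 0.0354, -0.5350, 0.7041, 0.4013)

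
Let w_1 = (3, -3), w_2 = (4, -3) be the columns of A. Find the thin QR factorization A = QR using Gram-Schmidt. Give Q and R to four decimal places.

q_1 = w_1/‖w_1‖ = (3, -3)/4.2426 = (0.7071, -0.7071).
r_{12} = q_1·w_2 = 4.9497.
u_2 = w_2 − 4.9497·q_1 = (0.5000, 0.5000).
‖u_2‖ = 0.7071, so q_2 = (0.7071, 0.7071).

Q = [[0.7071, 0.7071], [-0.7071, 0.7071]], R = [[4.2426, 4.9497], [0.0000, 0.7071]]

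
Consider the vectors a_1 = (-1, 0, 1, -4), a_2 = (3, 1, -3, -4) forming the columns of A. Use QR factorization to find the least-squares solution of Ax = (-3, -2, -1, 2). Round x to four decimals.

a_1 = (-1, 0, 1, -4); ‖a_1‖ = 4.2426, so e_1 = (-0.2357, 0.0000, 0.2357, -0.9428).
e_1·a_2 = (-0.2357)·3 + 0.0000·1 + 0.2357·(-3) + (-0.9428)·(-4) = 2.3570.
u_2 = a_2 − 2.3570·e_1 = (3.5556, 1.0000, -3.5556, -1.7778).
‖u_2‖ = 5.4263, so e_2 = (0.6552, 0.1843, -0.6552, -0.3276).
Qᵀb = (-1.4142, -2.3343).
Back-substitute: x_2 = -2.3343/5.4263 = -0.4302.
x_1 = (-1.4142 − 2.3570·(-0.4302))/4.2426 = -0.0943.

x = (-0.0943, -0.4302)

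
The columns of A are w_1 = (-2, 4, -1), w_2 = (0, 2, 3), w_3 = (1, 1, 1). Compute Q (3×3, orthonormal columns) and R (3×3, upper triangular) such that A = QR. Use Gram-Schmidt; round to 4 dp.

w_1 = (-2, 4, -1); ‖w_1‖ = 4.5826, so e_1 = (-0.4364, 0.8729, -0.2182).
e_1·w_2 = (-0.4364)·0 + 0.8729·2 + (-0.2182)·3 = 1.0911.
u_2 = w_2 − 1.0911·e_1 = (0.4762, 1.0476, 3.2381).
‖u_2‖ = 3.4365, so e_2 = (0.1386, 0.3049, 0.9423).
e_1·w_3 = (-0.4364)·1 + 0.8729·1 + (-0.2182)·1 = 0.2182; e_2·w_3 = 0.1386·1 + 0.3049·1 + 0.9423·1 = 1.3857.
u_3 = w_3 − 0.2182·e_1 − 1.3857·e_2 = (0.9032, 0.3871, -0.2581).
‖u_3‖ = 1.0160, so e_3 = (0.8890, 0.3810, -0.2540).

Q = [[-0.4364, 0.1386, 0.8890], [0.8729, 0.3049, 0.3810], [-0.2182, 0.9423, -0.2540]], R = [[4.5826, 1.0911, 0.2182], [0.0000, 3.4365, 1.3857], [0.0000, 0.0000, 1.0160]]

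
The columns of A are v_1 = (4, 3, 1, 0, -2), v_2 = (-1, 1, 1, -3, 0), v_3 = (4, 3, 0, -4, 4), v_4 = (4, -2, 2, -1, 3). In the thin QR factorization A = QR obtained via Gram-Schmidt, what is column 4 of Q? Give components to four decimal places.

e_4 = (0.3417, -0.6523, 0.6666, -0.1091, 0.0383)

v_1 = (4, 3, 1, 0, -2); ‖v_1‖ = 5.4772, so e_1 = (0.7303, 0.5477, 0.1826, 0.0000, -0.3651).
e_1·v_2 = 0.7303·(-1) + 0.5477·1 + 0.1826·1 + 0.0000·(-3) + (-0.3651)·0 = 0.0000.
u_2 = v_2 + 0.0000·e_1 = (-1.0000, 1.0000, 1.0000, -3.0000, 0.0000).
‖u_2‖ = 3.4641, so e_2 = (-0.2887, 0.2887, 0.2887, -0.8660, 0.0000).
e_1·v_3 = 0.7303·4 + 0.5477·3 + 0.1826·0 + 0.0000·(-4) + (-0.3651)·4 = 3.1038; e_2·v_3 = (-0.2887)·4 + 0.2887·3 + 0.2887·0 + (-0.8660)·(-4) + 0.0000·4 = 3.1754.
u_3 = v_3 − 3.1038·e_1 − 3.1754·e_2 = (2.6500, 0.3833, -1.4833, -1.2500, 5.1333).
‖u_3‖ = 6.1060, so e_3 = (0.4340, 0.0628, -0.2429, -0.2047, 0.8407).
e_1·v_4 = 0.7303·4 + 0.5477·(-2) + 0.1826·2 + 0.0000·(-1) + (-0.3651)·3 = 1.0954; e_2·v_4 = (-0.2887)·4 + 0.2887·(-2) + 0.2887·2 + (-0.8660)·(-1) + 0.0000·3 = -0.2887; e_3·v_4 = 0.4340·4 + 0.0628·(-2) + (-0.2429)·2 + (-0.2047)·(-1) + 0.8407·3 = 3.8514.
u_4 = v_4 − 1.0954·e_1 + 0.2887·e_2 − 3.8514·e_3 = (1.4452, -2.7585, 2.8190, -0.4616, 0.1621).
‖u_4‖ = 4.2289, so e_4 = (0.3417, -0.6523, 0.6666, -0.1091, 0.0383).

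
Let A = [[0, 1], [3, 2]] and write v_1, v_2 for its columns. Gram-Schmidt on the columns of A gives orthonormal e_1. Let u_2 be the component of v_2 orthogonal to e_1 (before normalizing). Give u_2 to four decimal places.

v_1 = (0, 3); ‖v_1‖ = 3.0000, so e_1 = (0.0000, 1.0000).
e_1·v_2 = 0.0000·1 + 1.0000·2 = 2.0000.
u_2 = v_2 − 2.0000·e_1 = (1.0000, 0.0000).

u_2 = (1.0000, 0.0000)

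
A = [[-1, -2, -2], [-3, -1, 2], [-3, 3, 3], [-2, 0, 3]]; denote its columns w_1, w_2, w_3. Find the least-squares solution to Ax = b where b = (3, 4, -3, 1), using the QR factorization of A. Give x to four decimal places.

x = (-0.4673, -1.6499, 0.2027)

w_1 = (-1, -3, -3, -2); ‖w_1‖ = 4.7958, so e_1 = (-0.2085, -0.6255, -0.6255, -0.4170).
e_1·w_2 = (-0.2085)·(-2) + (-0.6255)·(-1) + (-0.6255)·3 + (-0.4170)·0 = -0.8341.
u_2 = w_2 + 0.8341·e_1 = (-2.1739, -1.5217, 2.4783, -0.3478).
‖u_2‖ = 3.6475, so e_2 = (-0.5960, -0.4172, 0.6794, -0.0954).
e_1·w_3 = (-0.2085)·(-2) + (-0.6255)·2 + (-0.6255)·3 + (-0.4170)·3 = -3.9618; e_2·w_3 = (-0.5960)·(-2) + (-0.4172)·2 + 0.6794·3 + (-0.0954)·3 = 2.1098.
u_3 = w_3 + 3.9618·e_1 − 2.1098·e_2 = (-1.5686, 0.4020, -0.9118, 1.5490).
‖u_3‖ = 2.4193, so e_3 = (-0.6484, 0.1661, -0.3769, 0.6403).
Qᵀb = (-1.6681, -5.5905, 0.4903).
Back-substitute: x_3 = 0.4903/2.4193 = 0.2027.
x_2 = (-5.5905 − 2.1098·0.2027)/3.6475 = -1.6499.
x_1 = (-1.6681 + 0.8341·(-1.6499) + 3.9618·0.2027)/4.7958 = -0.4673.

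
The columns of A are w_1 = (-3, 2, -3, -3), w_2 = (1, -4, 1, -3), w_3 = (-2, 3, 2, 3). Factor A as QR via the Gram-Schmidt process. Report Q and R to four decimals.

Q = [[-0.5388, 0.1008, -0.6565], [0.3592, -0.7185, 0.0624], [-0.5388, 0.1008, 0.7500], [-0.5388, -0.6807, -0.0520]], R = [[5.5678, -0.8980, -0.5388], [0.0000, 5.1180, -4.1977], [0.0000, 0.0000, 2.8441]]

w_1 = (-3, 2, -3, -3); ‖w_1‖ = 5.5678, so q_1 = (-0.5388, 0.3592, -0.5388, -0.5388).
q_1·w_2 = (-0.5388)·1 + 0.3592·(-4) + (-0.5388)·1 + (-0.5388)·(-3) = -0.8980.
u_2 = w_2 + 0.8980·q_1 = (0.5161, -3.6774, 0.5161, -3.4839).
‖u_2‖ = 5.1180, so q_2 = (0.1008, -0.7185, 0.1008, -0.6807).
q_1·w_3 = (-0.5388)·(-2) + 0.3592·3 + (-0.5388)·2 + (-0.5388)·3 = -0.5388; q_2·w_3 = 0.1008·(-2) + (-0.7185)·3 + 0.1008·2 + (-0.6807)·3 = -4.1977.
u_3 = w_3 + 0.5388·q_1 + 4.1977·q_2 = (-1.8670, 0.1773, 2.1330, -0.1478).
‖u_3‖ = 2.8441, so q_3 = (-0.6565, 0.0624, 0.7500, -0.0520).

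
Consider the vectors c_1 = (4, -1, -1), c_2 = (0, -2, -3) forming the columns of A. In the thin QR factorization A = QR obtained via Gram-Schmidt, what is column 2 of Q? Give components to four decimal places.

c_1 = (4, -1, -1); ‖c_1‖ = 4.2426, so q_1 = (0.9428, -0.2357, -0.2357).
q_1·c_2 = 0.9428·0 + (-0.2357)·(-2) + (-0.2357)·(-3) = 1.1785.
u_2 = c_2 − 1.1785·q_1 = (-1.1111, -1.7222, -2.7222).
‖u_2‖ = 3.4075, so q_2 = (-0.3261, -0.5054, -0.7989).

q_2 = (-0.3261, -0.5054, -0.7989)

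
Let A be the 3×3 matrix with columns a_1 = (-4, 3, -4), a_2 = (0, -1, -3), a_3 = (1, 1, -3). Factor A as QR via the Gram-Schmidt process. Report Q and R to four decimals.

a_1 = (-4, 3, -4); ‖a_1‖ = 6.4031, so e_1 = (-0.6247, 0.4685, -0.6247).
e_1·a_2 = (-0.6247)·0 + 0.4685·(-1) + (-0.6247)·(-3) = 1.4056.
u_2 = a_2 − 1.4056·e_1 = (0.8780, -1.6585, -2.1220).
‖u_2‖ = 2.8327, so e_2 = (0.3100, -0.5855, -0.7491).
e_1·a_3 = (-0.6247)·1 + 0.4685·1 + (-0.6247)·(-3) = 1.7179; e_2·a_3 = 0.3100·1 + (-0.5855)·1 + (-0.7491)·(-3) = 1.9717.
u_3 = a_3 − 1.7179·e_1 − 1.9717·e_2 = (1.4620, 1.3495, -0.4498).
‖u_3‖ = 2.0399, so e_3 = (0.7167, 0.6616, -0.2205).

Q = [[-0.6247, 0.3100, 0.7167], [0.4685, -0.5855, 0.6616], [-0.6247, -0.7491, -0.2205]], R = [[6.4031, 1.4056, 1.7179], [0.0000, 2.8327, 1.9717], [0.0000, 0.0000, 2.0399]]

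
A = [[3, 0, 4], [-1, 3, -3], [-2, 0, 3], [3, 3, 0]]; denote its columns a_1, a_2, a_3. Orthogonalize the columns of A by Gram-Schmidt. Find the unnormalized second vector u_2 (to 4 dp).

a_1 = (3, -1, -2, 3); ‖a_1‖ = 4.7958, so e_1 = (0.6255, -0.2085, -0.4170, 0.6255).
e_1·a_2 = 0.6255·0 + (-0.2085)·3 + (-0.4170)·0 + 0.6255·3 = 1.2511.
u_2 = a_2 − 1.2511·e_1 = (-0.7826, 3.2609, 0.5217, 2.2174).

u_2 = (-0.7826, 3.2609, 0.5217, 2.2174)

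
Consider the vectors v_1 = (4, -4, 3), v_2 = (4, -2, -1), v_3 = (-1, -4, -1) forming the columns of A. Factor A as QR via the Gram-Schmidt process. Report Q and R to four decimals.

v_1 = (4, -4, 3); ‖v_1‖ = 6.4031, so q_1 = (0.6247, -0.6247, 0.4685).
q_1·v_2 = 0.6247·4 + (-0.6247)·(-2) + 0.4685·(-1) = 3.2796.
u_2 = v_2 − 3.2796·q_1 = (1.9512, 0.0488, -2.5366).
‖u_2‖ = 3.2006, so q_2 = (0.6096, 0.0152, -0.7925).
q_1·v_3 = 0.6247·(-1) + (-0.6247)·(-4) + 0.4685·(-1) = 1.4056; q_2·v_3 = 0.6096·(-1) + 0.0152·(-4) + (-0.7925)·(-1) = 0.1219.
u_3 = v_3 − 1.4056·q_1 − 0.1219·q_2 = (-1.9524, -3.1238, -1.5619).
‖u_3‖ = 4.0012, so q_3 = (-0.4880, -0.7807, -0.3904).

Q = [[0.6247, 0.6096, -0.4880], [-0.6247, 0.0152, -0.7807], [0.4685, -0.7925, -0.3904]], R = [[6.4031, 3.2796, 1.4056], [0.0000, 3.2006, 0.1219], [0.0000, 0.0000, 4.0012]]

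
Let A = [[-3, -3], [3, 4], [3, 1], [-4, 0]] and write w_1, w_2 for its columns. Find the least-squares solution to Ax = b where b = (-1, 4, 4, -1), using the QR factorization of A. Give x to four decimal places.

q_1 = w_1/‖w_1‖ = (-3, 3, 3, -4)/6.5574 = (-0.4575, 0.4575, 0.4575, -0.6100).
r_{12} = q_1·w_2 = 3.6600.
u_2 = w_2 − 3.6600·q_1 = (-1.3256, 2.3256, -0.6744, 2.2326).
‖u_2‖ = 3.5503, so q_2 = (-0.3734, 0.6550, -0.1900, 0.6288).
Qᵀb = (4.7275, 1.6048).
Back-substitute: x_2 = 1.6048/3.5503 = 0.4520.
x_1 = (4.7275 − 3.6600·0.4520)/6.5574 = 0.4686.

x = (0.4686, 0.4520)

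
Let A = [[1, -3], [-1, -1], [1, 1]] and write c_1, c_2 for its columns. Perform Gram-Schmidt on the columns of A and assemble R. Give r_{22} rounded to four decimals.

c_1 = (1, -1, 1); ‖c_1‖ = 1.7321, so e_1 = (0.5774, -0.5774, 0.5774).
e_1·c_2 = 0.5774·(-3) + (-0.5774)·(-1) + 0.5774·1 = -0.5774.
u_2 = c_2 + 0.5774·e_1 = (-2.6667, -1.3333, 1.3333).
r_{22} = ‖u_2‖ = 3.2660.

r_{22} = 3.2660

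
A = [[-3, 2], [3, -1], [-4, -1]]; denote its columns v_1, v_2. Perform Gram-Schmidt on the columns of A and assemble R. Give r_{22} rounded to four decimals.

r_{22} = 2.2945

v_1 = (-3, 3, -4); ‖v_1‖ = 5.8310, so q_1 = (-0.5145, 0.5145, -0.6860).
q_1·v_2 = (-0.5145)·2 + 0.5145·(-1) + (-0.6860)·(-1) = -0.8575.
u_2 = v_2 + 0.8575·q_1 = (1.5588, -0.5588, -1.5882).
r_{22} = ‖u_2‖ = 2.2945.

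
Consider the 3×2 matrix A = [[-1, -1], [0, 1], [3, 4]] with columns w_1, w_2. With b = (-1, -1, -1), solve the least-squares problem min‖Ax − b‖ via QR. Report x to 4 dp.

e_1 = w_1/‖w_1‖ = (-1, 0, 3)/3.1623 = (-0.3162, 0.0000, 0.9487).
r_{12} = e_1·w_2 = 4.1110.
u_2 = w_2 − 4.1110·e_1 = (0.3000, 1.0000, 0.1000).
‖u_2‖ = 1.0488, so e_2 = (0.2860, 0.9535, 0.0953).
Qᵀb = (-0.6325, -1.3348).
Back-substitute: x_2 = -1.3348/1.0488 = -1.2727.
x_1 = (-0.6325 − 4.1110·(-1.2727))/3.1623 = 1.4545.

x = (1.4545, -1.2727)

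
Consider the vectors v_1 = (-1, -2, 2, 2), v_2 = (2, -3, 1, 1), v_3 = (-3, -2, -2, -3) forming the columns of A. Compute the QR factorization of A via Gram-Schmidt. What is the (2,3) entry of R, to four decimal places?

e_1 = v_1/‖v_1‖ = (-1, -2, 2, 2)/3.6056 = (-0.2774, -0.5547, 0.5547, 0.5547).
r_{12} = e_1·v_2 = 2.2188.
u_2 = v_2 − 2.2188·e_1 = (2.6154, -1.7692, -0.2308, -0.2308).
‖u_2‖ = 3.1744, so e_2 = (0.8239, -0.5573, -0.0727, -0.0727).
r_{23} = e_2·v_3 = -0.9935.

r_{23} = -0.9935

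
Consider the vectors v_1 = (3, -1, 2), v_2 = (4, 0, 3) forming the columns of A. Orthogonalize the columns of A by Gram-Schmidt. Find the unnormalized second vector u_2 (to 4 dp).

v_1 = (3, -1, 2); ‖v_1‖ = 3.7417, so e_1 = (0.8018, -0.2673, 0.5345).
e_1·v_2 = 0.8018·4 + (-0.2673)·0 + 0.5345·3 = 4.8107.
u_2 = v_2 − 4.8107·e_1 = (0.1429, 1.2857, 0.4286).

u_2 = (0.1429, 1.2857, 0.4286)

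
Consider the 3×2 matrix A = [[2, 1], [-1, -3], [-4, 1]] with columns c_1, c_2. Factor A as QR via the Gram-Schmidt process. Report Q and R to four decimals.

Q = [[0.4364, 0.2734], [-0.2182, -0.8921], [-0.8729, 0.3597]], R = [[4.5826, 0.2182], [0.0000, 3.3094]]

c_1 = (2, -1, -4); ‖c_1‖ = 4.5826, so q_1 = (0.4364, -0.2182, -0.8729).
q_1·c_2 = 0.4364·1 + (-0.2182)·(-3) + (-0.8729)·1 = 0.2182.
u_2 = c_2 − 0.2182·q_1 = (0.9048, -2.9524, 1.1905).
‖u_2‖ = 3.3094, so q_2 = (0.2734, -0.8921, 0.3597).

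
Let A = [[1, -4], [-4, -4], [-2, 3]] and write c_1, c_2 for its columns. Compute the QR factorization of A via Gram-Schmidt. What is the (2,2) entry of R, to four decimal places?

c_1 = (1, -4, -2); ‖c_1‖ = 4.5826, so e_1 = (0.2182, -0.8729, -0.4364).
e_1·c_2 = 0.2182·(-4) + (-0.8729)·(-4) + (-0.4364)·3 = 1.3093.
u_2 = c_2 − 1.3093·e_1 = (-4.2857, -2.8571, 3.5714).
r_{22} = ‖u_2‖ = 6.2678.

r_{22} = 6.2678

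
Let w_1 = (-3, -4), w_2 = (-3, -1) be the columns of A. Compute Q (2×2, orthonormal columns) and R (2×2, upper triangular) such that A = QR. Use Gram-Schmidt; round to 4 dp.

Q = [[-0.6000, -0.8000], [-0.8000, 0.6000]], R = [[5.0000, 2.6000], [0.0000, 1.8000]]

w_1 = (-3, -4); ‖w_1‖ = 5.0000, so e_1 = (-0.6000, -0.8000).
e_1·w_2 = (-0.6000)·(-3) + (-0.8000)·(-1) = 2.6000.
u_2 = w_2 − 2.6000·e_1 = (-1.4400, 1.0800).
‖u_2‖ = 1.8000, so e_2 = (-0.8000, 0.6000).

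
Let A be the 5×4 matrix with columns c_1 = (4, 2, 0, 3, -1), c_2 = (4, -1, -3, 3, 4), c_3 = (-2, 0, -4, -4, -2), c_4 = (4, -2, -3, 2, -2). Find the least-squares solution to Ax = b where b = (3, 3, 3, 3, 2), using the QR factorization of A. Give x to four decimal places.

x = (0.9553, 0.2062, -0.3376, -0.6827)

c_1 = (4, 2, 0, 3, -1); ‖c_1‖ = 5.4772, so e_1 = (0.7303, 0.3651, 0.0000, 0.5477, -0.1826).
e_1·c_2 = 0.7303·4 + 0.3651·(-1) + 0.0000·(-3) + 0.5477·3 + (-0.1826)·4 = 3.4689.
u_2 = c_2 − 3.4689·e_1 = (1.4667, -2.2667, -3.0000, 1.1000, 4.6333).
‖u_2‖ = 6.2423, so e_2 = (0.2350, -0.3631, -0.4806, 0.1762, 0.7422).
e_1·c_3 = 0.7303·(-2) + 0.3651·0 + 0.0000·(-4) + 0.5477·(-4) + (-0.1826)·(-2) = -3.2863; e_2·c_3 = 0.2350·(-2) + (-0.3631)·0 + (-0.4806)·(-4) + 0.1762·(-4) + 0.7422·(-2) = -0.7369.
u_3 = c_3 + 3.2863·e_1 + 0.7369·e_2 = (0.5731, 0.9324, -4.3541, -2.0701, -2.0530).
‖u_3‖ = 5.3532, so e_3 = (0.1071, 0.1742, -0.8134, -0.3867, -0.3835).
e_1·c_4 = 0.7303·4 + 0.3651·(-2) + 0.0000·(-3) + 0.5477·2 + (-0.1826)·(-2) = 3.6515; e_2·c_4 = 0.2350·4 + (-0.3631)·(-2) + (-0.4806)·(-3) + 0.1762·2 + 0.7422·(-2) = 1.9758; e_3·c_4 = 0.1071·4 + 0.1742·(-2) + (-0.8134)·(-3) + (-0.3867)·2 + (-0.3835)·(-2) = 2.5136.
u_4 = c_4 − 3.6515·e_1 − 1.9758·e_2 − 2.5136·e_3 = (0.6000, -3.0537, -0.0060, 0.6239, -1.8358).
‖u_4‖ = 3.6667, so e_4 = (0.1636, -0.8328, -0.0016, 0.1701, -0.5007).
Qᵀb = (4.5644, 0.1869, -3.5235, -2.5034).
Back-substitute: x_4 = -2.5034/3.6667 = -0.6827.
x_3 = (-3.5235 − 2.5136·(-0.6827))/5.3532 = -0.3376.
x_2 = (0.1869 + 0.7369·(-0.3376) − 1.9758·(-0.6827))/6.2423 = 0.2062.
x_1 = (4.5644 − 3.4689·0.2062 + 3.2863·(-0.3376) − 3.6515·(-0.6827))/5.4772 = 0.9553.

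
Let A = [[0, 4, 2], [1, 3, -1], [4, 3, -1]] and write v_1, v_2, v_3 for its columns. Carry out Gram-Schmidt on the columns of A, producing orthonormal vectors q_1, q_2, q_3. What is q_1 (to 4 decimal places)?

q_1 = (0.0000, 0.2425, 0.9701)

v_1 = (0, 1, 4); ‖v_1‖ = 4.1231, so q_1 = (0.0000, 0.2425, 0.9701).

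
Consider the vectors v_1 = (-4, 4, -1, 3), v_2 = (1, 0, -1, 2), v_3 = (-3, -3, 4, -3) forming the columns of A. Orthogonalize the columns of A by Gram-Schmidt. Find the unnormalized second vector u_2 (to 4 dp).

u_2 = (1.2857, -0.2857, -0.9286, 1.7857)

v_1 = (-4, 4, -1, 3); ‖v_1‖ = 6.4807, so q_1 = (-0.6172, 0.6172, -0.1543, 0.4629).
q_1·v_2 = (-0.6172)·1 + 0.6172·0 + (-0.1543)·(-1) + 0.4629·2 = 0.4629.
u_2 = v_2 − 0.4629·q_1 = (1.2857, -0.2857, -0.9286, 1.7857).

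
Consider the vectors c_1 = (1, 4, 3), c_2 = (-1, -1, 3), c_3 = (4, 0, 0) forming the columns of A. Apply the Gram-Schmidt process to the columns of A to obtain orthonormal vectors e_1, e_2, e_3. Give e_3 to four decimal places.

e_3 = (0.9129, -0.3651, 0.1826)

c_1 = (1, 4, 3); ‖c_1‖ = 5.0990, so e_1 = (0.1961, 0.7845, 0.5883).
e_1·c_2 = 0.1961·(-1) + 0.7845·(-1) + 0.5883·3 = 0.7845.
u_2 = c_2 − 0.7845·e_1 = (-1.1538, -1.6154, 2.5385).
‖u_2‖ = 3.2225, so e_2 = (-0.3581, -0.5013, 0.7877).
e_1·c_3 = 0.1961·4 + 0.7845·0 + 0.5883·0 = 0.7845; e_2·c_3 = (-0.3581)·4 + (-0.5013)·0 + 0.7877·0 = -1.4322.
u_3 = c_3 − 0.7845·e_1 + 1.4322·e_2 = (3.3333, -1.3333, 0.6667).
‖u_3‖ = 3.6515, so e_3 = (0.9129, -0.3651, 0.1826).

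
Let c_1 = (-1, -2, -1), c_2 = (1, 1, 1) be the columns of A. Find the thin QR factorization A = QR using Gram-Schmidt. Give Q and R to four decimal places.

Q = [[-0.4082, 0.5774], [-0.8165, -0.5774], [-0.4082, 0.5774]], R = [[2.4495, -1.6330], [0.0000, 0.5774]]

q_1 = c_1/‖c_1‖ = (-1, -2, -1)/2.4495 = (-0.4082, -0.8165, -0.4082).
r_{12} = q_1·c_2 = -1.6330.
u_2 = c_2 + 1.6330·q_1 = (0.3333, -0.3333, 0.3333).
‖u_2‖ = 0.5774, so q_2 = (0.5774, -0.5774, 0.5774).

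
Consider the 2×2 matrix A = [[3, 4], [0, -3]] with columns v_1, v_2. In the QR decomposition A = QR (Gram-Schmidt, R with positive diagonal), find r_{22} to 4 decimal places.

v_1 = (3, 0); ‖v_1‖ = 3.0000, so q_1 = (1.0000, 0.0000).
q_1·v_2 = 1.0000·4 + 0.0000·(-3) = 4.0000.
u_2 = v_2 − 4.0000·q_1 = (0.0000, -3.0000).
r_{22} = ‖u_2‖ = 3.0000.

r_{22} = 3.0000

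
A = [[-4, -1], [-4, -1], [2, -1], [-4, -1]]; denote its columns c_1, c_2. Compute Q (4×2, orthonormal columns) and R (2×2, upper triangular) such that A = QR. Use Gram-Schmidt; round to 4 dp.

c_1 = (-4, -4, 2, -4); ‖c_1‖ = 7.2111, so e_1 = (-0.5547, -0.5547, 0.2774, -0.5547).
e_1·c_2 = (-0.5547)·(-1) + (-0.5547)·(-1) + 0.2774·(-1) + (-0.5547)·(-1) = 1.3868.
u_2 = c_2 − 1.3868·e_1 = (-0.2308, -0.2308, -1.3846, -0.2308).
‖u_2‖ = 1.4412, so e_2 = (-0.1601, -0.1601, -0.9608, -0.1601).

Q = [[-0.5547, -0.1601], [-0.5547, -0.1601], [0.2774, -0.9608], [-0.5547, -0.1601]], R = [[7.2111, 1.3868], [0.0000, 1.4412]]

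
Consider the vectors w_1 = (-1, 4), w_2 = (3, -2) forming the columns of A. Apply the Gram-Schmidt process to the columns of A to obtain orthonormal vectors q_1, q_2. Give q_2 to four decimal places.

q_2 = (0.9701, 0.2425)

w_1 = (-1, 4); ‖w_1‖ = 4.1231, so q_1 = (-0.2425, 0.9701).
q_1·w_2 = (-0.2425)·3 + 0.9701·(-2) = -2.6679.
u_2 = w_2 + 2.6679·q_1 = (2.3529, 0.5882).
‖u_2‖ = 2.4254, so q_2 = (0.9701, 0.2425).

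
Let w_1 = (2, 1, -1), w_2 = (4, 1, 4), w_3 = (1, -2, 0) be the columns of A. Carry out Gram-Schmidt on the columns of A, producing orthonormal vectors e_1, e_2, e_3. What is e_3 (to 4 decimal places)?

w_1 = (2, 1, -1); ‖w_1‖ = 2.4495, so e_1 = (0.8165, 0.4082, -0.4082).
e_1·w_2 = 0.8165·4 + 0.4082·1 + (-0.4082)·4 = 2.0412.
u_2 = w_2 − 2.0412·e_1 = (2.3333, 0.1667, 4.8333).
‖u_2‖ = 5.3697, so e_2 = (0.4345, 0.0310, 0.9001).
e_1·w_3 = 0.8165·1 + 0.4082·(-2) + (-0.4082)·0 = 0.0000; e_2·w_3 = 0.4345·1 + 0.0310·(-2) + 0.9001·0 = 0.3725.
u_3 = w_3 + 0.0000·e_1 − 0.3725·e_2 = (0.8382, -2.0116, -0.3353).
‖u_3‖ = 2.2048, so e_3 = (0.3801, -0.9123, -0.1521).

e_3 = (0.3801, -0.9123, -0.1521)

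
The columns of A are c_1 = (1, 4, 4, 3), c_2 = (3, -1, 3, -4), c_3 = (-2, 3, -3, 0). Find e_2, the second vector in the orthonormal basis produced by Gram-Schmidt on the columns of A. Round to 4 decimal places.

c_1 = (1, 4, 4, 3); ‖c_1‖ = 6.4807, so e_1 = (0.1543, 0.6172, 0.6172, 0.4629).
e_1·c_2 = 0.1543·3 + 0.6172·(-1) + 0.6172·3 + 0.4629·(-4) = -0.1543.
u_2 = c_2 + 0.1543·e_1 = (3.0238, -0.9048, 3.0952, -3.9286).
‖u_2‖ = 5.9141, so e_2 = (0.5113, -0.1530, 0.5234, -0.6643).

e_2 = (0.5113, -0.1530, 0.5234, -0.6643)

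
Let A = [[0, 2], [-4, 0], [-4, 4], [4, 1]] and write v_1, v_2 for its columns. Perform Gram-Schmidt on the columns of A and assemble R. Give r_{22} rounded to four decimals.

v_1 = (0, -4, -4, 4); ‖v_1‖ = 6.9282, so e_1 = (0.0000, -0.5774, -0.5774, 0.5774).
e_1·v_2 = 0.0000·2 + (-0.5774)·0 + (-0.5774)·4 + 0.5774·1 = -1.7321.
u_2 = v_2 + 1.7321·e_1 = (2.0000, -1.0000, 3.0000, 2.0000).
r_{22} = ‖u_2‖ = 4.2426.

r_{22} = 4.2426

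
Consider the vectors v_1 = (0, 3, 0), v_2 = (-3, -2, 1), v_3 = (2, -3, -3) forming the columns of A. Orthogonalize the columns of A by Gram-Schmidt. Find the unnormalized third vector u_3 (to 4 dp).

u_3 = (-0.7000, 0.0000, -2.1000)

v_1 = (0, 3, 0); ‖v_1‖ = 3.0000, so e_1 = (0.0000, 1.0000, 0.0000).
e_1·v_2 = 0.0000·(-3) + 1.0000·(-2) + 0.0000·1 = -2.0000.
u_2 = v_2 + 2.0000·e_1 = (-3.0000, 0.0000, 1.0000).
‖u_2‖ = 3.1623, so e_2 = (-0.9487, 0.0000, 0.3162).
e_1·v_3 = 0.0000·2 + 1.0000·(-3) + 0.0000·(-3) = -3.0000; e_2·v_3 = (-0.9487)·2 + 0.0000·(-3) + 0.3162·(-3) = -2.8460.
u_3 = v_3 + 3.0000·e_1 + 2.8460·e_2 = (-0.7000, 0.0000, -2.1000).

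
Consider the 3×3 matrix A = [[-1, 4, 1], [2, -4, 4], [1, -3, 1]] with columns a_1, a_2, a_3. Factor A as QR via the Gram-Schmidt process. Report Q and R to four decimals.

a_1 = (-1, 2, 1); ‖a_1‖ = 2.4495, so e_1 = (-0.4082, 0.8165, 0.4082).
e_1·a_2 = (-0.4082)·4 + 0.8165·(-4) + 0.4082·(-3) = -6.1237.
u_2 = a_2 + 6.1237·e_1 = (1.5000, 1.0000, -0.5000).
‖u_2‖ = 1.8708, so e_2 = (0.8018, 0.5345, -0.2673).
e_1·a_3 = (-0.4082)·1 + 0.8165·4 + 0.4082·1 = 3.2660; e_2·a_3 = 0.8018·1 + 0.5345·4 + (-0.2673)·1 = 2.6726.
u_3 = a_3 − 3.2660·e_1 − 2.6726·e_2 = (0.1905, -0.0952, 0.3810).
‖u_3‖ = 0.4364, so e_3 = (0.4364, -0.2182, 0.8729).

Q = [[-0.4082, 0.8018, 0.4364], [0.8165, 0.5345, -0.2182], [0.4082, -0.2673, 0.8729]], R = [[2.4495, -6.1237, 3.2660], [0.0000, 1.8708, 2.6726], [0.0000, 0.0000, 0.4364]]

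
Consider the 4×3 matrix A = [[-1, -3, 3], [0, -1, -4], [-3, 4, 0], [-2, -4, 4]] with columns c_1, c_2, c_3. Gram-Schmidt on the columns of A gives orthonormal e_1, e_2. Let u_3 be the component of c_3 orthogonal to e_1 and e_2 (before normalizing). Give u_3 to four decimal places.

c_1 = (-1, 0, -3, -2); ‖c_1‖ = 3.7417, so e_1 = (-0.2673, 0.0000, -0.8018, -0.5345).
e_1·c_2 = (-0.2673)·(-3) + 0.0000·(-1) + (-0.8018)·4 + (-0.5345)·(-4) = -0.2673.
u_2 = c_2 + 0.2673·e_1 = (-3.0714, -1.0000, 3.7857, -4.1429).
‖u_2‖ = 6.4752, so e_2 = (-0.4743, -0.1544, 0.5846, -0.6398).
e_1·c_3 = (-0.2673)·3 + 0.0000·(-4) + (-0.8018)·0 + (-0.5345)·4 = -2.9399; e_2·c_3 = (-0.4743)·3 + (-0.1544)·(-4) + 0.5846·0 + (-0.6398)·4 = -3.3645.
u_3 = c_3 + 2.9399·e_1 + 3.3645·e_2 = (0.6184, -4.5196, -0.3901, 0.2760).

u_3 = (0.6184, -4.5196, -0.3901, 0.2760)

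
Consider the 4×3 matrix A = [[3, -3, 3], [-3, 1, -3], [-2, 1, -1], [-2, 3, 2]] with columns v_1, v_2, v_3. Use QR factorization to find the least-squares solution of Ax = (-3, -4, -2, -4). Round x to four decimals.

x = (4.2234, 3.0213, -2.1489)

v_1 = (3, -3, -2, -2); ‖v_1‖ = 5.0990, so q_1 = (0.5883, -0.5883, -0.3922, -0.3922).
q_1·v_2 = 0.5883·(-3) + (-0.5883)·1 + (-0.3922)·1 + (-0.3922)·3 = -3.9223.
u_2 = v_2 + 3.9223·q_1 = (-0.6923, -1.3077, -0.5385, 1.4615).
‖u_2‖ = 2.1483, so q_2 = (-0.3223, -0.6087, -0.2506, 0.6803).
q_1·v_3 = 0.5883·3 + (-0.5883)·(-3) + (-0.3922)·(-1) + (-0.3922)·2 = 3.1379; q_2·v_3 = (-0.3223)·3 + (-0.6087)·(-3) + (-0.2506)·(-1) + 0.6803·2 = 2.4706.
u_3 = v_3 − 3.1379·q_1 − 2.4706·q_2 = (1.9500, 0.3500, 0.8500, 1.5500).
‖u_3‖ = 2.6552, so q_3 = (0.7344, 0.1318, 0.3201, 0.5838).
Qᵀb = (2.9417, 1.1816, -5.7058).
Back-substitute: x_3 = -5.7058/2.6552 = -2.1489.
x_2 = (1.1816 − 2.4706·(-2.1489))/2.1483 = 3.0213.
x_1 = (2.9417 + 3.9223·3.0213 − 3.1379·(-2.1489))/5.0990 = 4.2234.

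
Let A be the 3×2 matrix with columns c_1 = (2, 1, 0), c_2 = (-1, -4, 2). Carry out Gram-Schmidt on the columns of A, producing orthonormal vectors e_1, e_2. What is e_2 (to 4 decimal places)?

e_2 = (0.3769, -0.7537, 0.5384)

e_1 = c_1/‖c_1‖ = (2, 1, 0)/2.2361 = (0.8944, 0.4472, 0.0000).
r_{12} = e_1·c_2 = -2.6833.
u_2 = c_2 + 2.6833·e_1 = (1.4000, -2.8000, 2.0000).
‖u_2‖ = 3.7148, so e_2 = (0.3769, -0.7537, 0.5384).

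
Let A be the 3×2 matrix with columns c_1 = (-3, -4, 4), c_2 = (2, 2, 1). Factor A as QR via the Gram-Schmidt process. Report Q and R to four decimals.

Q = [[-0.4685, 0.4951], [-0.6247, 0.3999], [0.6247, 0.7713]], R = [[6.4031, -1.5617], [0.0000, 2.5614]]

q_1 = c_1/‖c_1‖ = (-3, -4, 4)/6.4031 = (-0.4685, -0.6247, 0.6247).
r_{12} = q_1·c_2 = -1.5617.
u_2 = c_2 + 1.5617·q_1 = (1.2683, 1.0244, 1.9756).
‖u_2‖ = 2.5614, so q_2 = (0.4951, 0.3999, 0.7713).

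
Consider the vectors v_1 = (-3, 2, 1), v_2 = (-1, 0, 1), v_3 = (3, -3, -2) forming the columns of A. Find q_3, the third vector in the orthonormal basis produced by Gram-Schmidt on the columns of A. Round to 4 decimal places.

v_1 = (-3, 2, 1); ‖v_1‖ = 3.7417, so q_1 = (-0.8018, 0.5345, 0.2673).
q_1·v_2 = (-0.8018)·(-1) + 0.5345·0 + 0.2673·1 = 1.0690.
u_2 = v_2 − 1.0690·q_1 = (-0.1429, -0.5714, 0.7143).
‖u_2‖ = 0.9258, so q_2 = (-0.1543, -0.6172, 0.7715).
q_1·v_3 = (-0.8018)·3 + 0.5345·(-3) + 0.2673·(-2) = -4.5434; q_2·v_3 = (-0.1543)·3 + (-0.6172)·(-3) + 0.7715·(-2) = -0.1543.
u_3 = v_3 + 4.5434·q_1 + 0.1543·q_2 = (-0.6667, -0.6667, -0.6667).
‖u_3‖ = 1.1547, so q_3 = (-0.5774, -0.5774, -0.5774).

q_3 = (-0.5774, -0.5774, -0.5774)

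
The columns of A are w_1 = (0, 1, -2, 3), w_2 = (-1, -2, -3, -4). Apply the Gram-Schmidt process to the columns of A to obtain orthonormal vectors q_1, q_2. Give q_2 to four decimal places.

q_2 = (-0.1983, -0.2833, -0.8216, -0.4533)

q_1 = w_1/‖w_1‖ = (0, 1, -2, 3)/3.7417 = (0.0000, 0.2673, -0.5345, 0.8018).
r_{12} = q_1·w_2 = -2.1381.
u_2 = w_2 + 2.1381·q_1 = (-1.0000, -1.4286, -4.1429, -2.2857).
‖u_2‖ = 5.0427, so q_2 = (-0.1983, -0.2833, -0.8216, -0.4533).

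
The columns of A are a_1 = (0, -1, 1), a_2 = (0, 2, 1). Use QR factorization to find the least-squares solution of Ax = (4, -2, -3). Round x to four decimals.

x = (-1.3333, -1.6667)

a_1 = (0, -1, 1); ‖a_1‖ = 1.4142, so q_1 = (0.0000, -0.7071, 0.7071).
q_1·a_2 = 0.0000·0 + (-0.7071)·2 + 0.7071·1 = -0.7071.
u_2 = a_2 + 0.7071·q_1 = (0.0000, 1.5000, 1.5000).
‖u_2‖ = 2.1213, so q_2 = (0.0000, 0.7071, 0.7071).
Qᵀb = (-0.7071, -3.5355).
Back-substitute: x_2 = -3.5355/2.1213 = -1.6667.
x_1 = (-0.7071 + 0.7071·(-1.6667))/1.4142 = -1.3333.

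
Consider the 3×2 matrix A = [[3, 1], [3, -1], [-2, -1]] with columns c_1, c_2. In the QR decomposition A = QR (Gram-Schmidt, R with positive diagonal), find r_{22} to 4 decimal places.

r_{22} = 1.6787

e_1 = c_1/‖c_1‖ = (3, 3, -2)/4.6904 = (0.6396, 0.6396, -0.4264).
r_{12} = e_1·c_2 = 0.4264.
u_2 = c_2 − 0.4264·e_1 = (0.7273, -1.2727, -0.8182).
r_{22} = ‖u_2‖ = 1.6787.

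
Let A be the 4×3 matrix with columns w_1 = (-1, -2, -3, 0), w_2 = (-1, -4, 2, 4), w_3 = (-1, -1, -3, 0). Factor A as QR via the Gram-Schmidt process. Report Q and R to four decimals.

w_1 = (-1, -2, -3, 0); ‖w_1‖ = 3.7417, so q_1 = (-0.2673, -0.5345, -0.8018, 0.0000).
q_1·w_2 = (-0.2673)·(-1) + (-0.5345)·(-4) + (-0.8018)·2 + 0.0000·4 = 0.8018.
u_2 = w_2 − 0.8018·q_1 = (-0.7857, -3.5714, 2.6429, 4.0000).
‖u_2‖ = 6.0297, so q_2 = (-0.1303, -0.5923, 0.4383, 0.6634).
q_1·w_3 = (-0.2673)·(-1) + (-0.5345)·(-1) + (-0.8018)·(-3) + 0.0000·0 = 3.2071; q_2·w_3 = (-0.1303)·(-1) + (-0.5923)·(-1) + 0.4383·(-3) + 0.6634·0 = -0.5923.
u_3 = w_3 − 3.2071·q_1 + 0.5923·q_2 = (-0.2200, 0.3635, -0.1690, 0.3929).
‖u_3‖ = 0.6029, so q_3 = (-0.3650, 0.6029, -0.2803, 0.6518).

Q = [[-0.2673, -0.1303, -0.3650], [-0.5345, -0.5923, 0.6029], [-0.8018, 0.4383, -0.2803], [0.0000, 0.6634, 0.6518]], R = [[3.7417, 0.8018, 3.2071], [0.0000, 6.0297, -0.5923], [0.0000, 0.0000, 0.6029]]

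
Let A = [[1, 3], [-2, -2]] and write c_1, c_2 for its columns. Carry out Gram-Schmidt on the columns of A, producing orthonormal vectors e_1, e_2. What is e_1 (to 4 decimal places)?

e_1 = (0.4472, -0.8944)

e_1 = c_1/‖c_1‖ = (1, -2)/2.2361 = (0.4472, -0.8944).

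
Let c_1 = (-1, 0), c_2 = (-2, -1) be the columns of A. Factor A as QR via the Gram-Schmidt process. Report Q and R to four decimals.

c_1 = (-1, 0); ‖c_1‖ = 1.0000, so e_1 = (-1.0000, 0.0000).
e_1·c_2 = (-1.0000)·(-2) + 0.0000·(-1) = 2.0000.
u_2 = c_2 − 2.0000·e_1 = (0.0000, -1.0000).
‖u_2‖ = 1.0000, so e_2 = (0.0000, -1.0000).

Q = [[-1.0000, 0.0000], [0.0000, -1.0000]], R = [[1.0000, 2.0000], [0.0000, 1.0000]]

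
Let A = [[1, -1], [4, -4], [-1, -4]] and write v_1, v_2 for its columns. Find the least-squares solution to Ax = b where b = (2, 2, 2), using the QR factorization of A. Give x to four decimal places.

x = (0.0706, -0.5176)

v_1 = (1, 4, -1); ‖v_1‖ = 4.2426, so e_1 = (0.2357, 0.9428, -0.2357).
e_1·v_2 = 0.2357·(-1) + 0.9428·(-4) + (-0.2357)·(-4) = -3.0641.
u_2 = v_2 + 3.0641·e_1 = (-0.2778, -1.1111, -4.7222).
‖u_2‖ = 4.8591, so e_2 = (-0.0572, -0.2287, -0.9718).
Qᵀb = (1.8856, -2.5153).
Back-substitute: x_2 = -2.5153/4.8591 = -0.5176.
x_1 = (1.8856 + 3.0641·(-0.5176))/4.2426 = 0.0706.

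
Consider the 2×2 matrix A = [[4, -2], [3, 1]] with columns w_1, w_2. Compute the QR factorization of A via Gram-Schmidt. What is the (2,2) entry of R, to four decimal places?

w_1 = (4, 3); ‖w_1‖ = 5.0000, so q_1 = (0.8000, 0.6000).
q_1·w_2 = 0.8000·(-2) + 0.6000·1 = -1.0000.
u_2 = w_2 + 1.0000·q_1 = (-1.2000, 1.6000).
r_{22} = ‖u_2‖ = 2.0000.

r_{22} = 2.0000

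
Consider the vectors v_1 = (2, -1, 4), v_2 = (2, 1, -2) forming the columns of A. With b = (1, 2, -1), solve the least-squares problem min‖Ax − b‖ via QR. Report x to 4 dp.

x = (-0.0366, 0.6463)

e_1 = v_1/‖v_1‖ = (2, -1, 4)/4.5826 = (0.4364, -0.2182, 0.8729).
r_{12} = e_1·v_2 = -1.0911.
u_2 = v_2 + 1.0911·e_1 = (2.4762, 0.7619, -1.0476).
‖u_2‖ = 2.7946, so e_2 = (0.8861, 0.2726, -0.3749).
Qᵀb = (-0.8729, 1.8062).
Back-substitute: x_2 = 1.8062/2.7946 = 0.6463.
x_1 = (-0.8729 + 1.0911·0.6463)/4.5826 = -0.0366.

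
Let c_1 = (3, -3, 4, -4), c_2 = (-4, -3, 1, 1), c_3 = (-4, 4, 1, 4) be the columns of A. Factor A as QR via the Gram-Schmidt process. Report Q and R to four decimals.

c_1 = (3, -3, 4, -4); ‖c_1‖ = 7.0711, so e_1 = (0.4243, -0.4243, 0.5657, -0.5657).
e_1·c_2 = 0.4243·(-4) + (-0.4243)·(-3) + 0.5657·1 + (-0.5657)·1 = -0.4243.
u_2 = c_2 + 0.4243·e_1 = (-3.8200, -3.1800, 1.2400, 0.7600).
‖u_2‖ = 5.1788, so e_2 = (-0.7376, -0.6140, 0.2394, 0.1468).
e_1·c_3 = 0.4243·(-4) + (-0.4243)·4 + 0.5657·1 + (-0.5657)·4 = -5.0912; e_2·c_3 = (-0.7376)·(-4) + (-0.6140)·4 + 0.2394·1 + 0.1468·4 = 1.3208.
u_3 = c_3 + 5.0912·e_1 − 1.3208·e_2 = (-0.8658, 2.6510, 3.5638, 0.9262).
‖u_3‖ = 4.6190, so e_3 = (-0.1874, 0.5739, 0.7715, 0.2005).

Q = [[0.4243, -0.7376, -0.1874], [-0.4243, -0.6140, 0.5739], [0.5657, 0.2394, 0.7715], [-0.5657, 0.1468, 0.2005]], R = [[7.0711, -0.4243, -5.0912], [0.0000, 5.1788, 1.3208], [0.0000, 0.0000, 4.6190]]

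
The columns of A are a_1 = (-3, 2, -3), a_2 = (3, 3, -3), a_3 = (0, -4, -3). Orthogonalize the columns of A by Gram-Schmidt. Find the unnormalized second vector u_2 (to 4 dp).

u_2 = (3.8182, 2.4545, -2.1818)

a_1 = (-3, 2, -3); ‖a_1‖ = 4.6904, so e_1 = (-0.6396, 0.4264, -0.6396).
e_1·a_2 = (-0.6396)·3 + 0.4264·3 + (-0.6396)·(-3) = 1.2792.
u_2 = a_2 − 1.2792·e_1 = (3.8182, 2.4545, -2.1818).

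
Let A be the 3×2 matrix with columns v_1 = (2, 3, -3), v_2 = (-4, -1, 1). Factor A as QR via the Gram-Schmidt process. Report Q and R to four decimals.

e_1 = v_1/‖v_1‖ = (2, 3, -3)/4.6904 = (0.4264, 0.6396, -0.6396).
r_{12} = e_1·v_2 = -2.9848.
u_2 = v_2 + 2.9848·e_1 = (-2.7273, 0.9091, -0.9091).
‖u_2‖ = 3.0151, so e_2 = (-0.9045, 0.3015, -0.3015).

Q = [[0.4264, -0.9045], [0.6396, 0.3015], [-0.6396, -0.3015]], R = [[4.6904, -2.9848], [0.0000, 3.0151]]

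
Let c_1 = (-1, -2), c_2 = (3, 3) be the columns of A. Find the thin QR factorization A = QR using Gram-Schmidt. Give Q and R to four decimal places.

Q = [[-0.4472, 0.8944], [-0.8944, -0.4472]], R = [[2.2361, -4.0249], [0.0000, 1.3416]]

e_1 = c_1/‖c_1‖ = (-1, -2)/2.2361 = (-0.4472, -0.8944).
r_{12} = e_1·c_2 = -4.0249.
u_2 = c_2 + 4.0249·e_1 = (1.2000, -0.6000).
‖u_2‖ = 1.3416, so e_2 = (0.8944, -0.4472).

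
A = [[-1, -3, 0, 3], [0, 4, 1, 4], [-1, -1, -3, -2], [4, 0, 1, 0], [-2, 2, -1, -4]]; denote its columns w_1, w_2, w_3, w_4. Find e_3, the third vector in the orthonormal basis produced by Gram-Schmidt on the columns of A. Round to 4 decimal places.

e_1 = w_1/‖w_1‖ = (-1, 0, -1, 4, -2)/4.6904 = (-0.2132, 0.0000, -0.2132, 0.8528, -0.4264).
r_{12} = e_1·w_2 = 0.0000.
u_2 = w_2 + 0.0000·e_1 = (-3.0000, 4.0000, -1.0000, 0.0000, 2.0000).
‖u_2‖ = 5.4772, so e_2 = (-0.5477, 0.7303, -0.1826, 0.0000, 0.3651).
r_{13} = e_1·w_3 = 1.9188; r_{23} = e_2·w_3 = 0.9129.
u_3 = w_3 − 1.9188·e_1 − 0.9129·e_2 = (0.9091, 0.3333, -2.4242, -0.6364, -0.5152).
‖u_3‖ = 2.7358, so e_3 = (0.3323, 0.1218, -0.8861, -0.2326, -0.1883).

e_3 = (0.3323, 0.1218, -0.8861, -0.2326, -0.1883)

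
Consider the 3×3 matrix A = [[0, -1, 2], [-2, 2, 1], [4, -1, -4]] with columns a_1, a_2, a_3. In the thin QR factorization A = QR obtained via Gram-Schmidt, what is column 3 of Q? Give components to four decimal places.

q_3 = (0.8018, 0.5345, 0.2673)

a_1 = (0, -2, 4); ‖a_1‖ = 4.4721, so q_1 = (0.0000, -0.4472, 0.8944).
q_1·a_2 = 0.0000·(-1) + (-0.4472)·2 + 0.8944·(-1) = -1.7889.
u_2 = a_2 + 1.7889·q_1 = (-1.0000, 1.2000, 0.6000).
‖u_2‖ = 1.6733, so q_2 = (-0.5976, 0.7171, 0.3586).
q_1·a_3 = 0.0000·2 + (-0.4472)·1 + 0.8944·(-4) = -4.0249; q_2·a_3 = (-0.5976)·2 + 0.7171·1 + 0.3586·(-4) = -1.9124.
u_3 = a_3 + 4.0249·q_1 + 1.9124·q_2 = (0.8571, 0.5714, 0.2857).
‖u_3‖ = 1.0690, so q_3 = (0.8018, 0.5345, 0.2673).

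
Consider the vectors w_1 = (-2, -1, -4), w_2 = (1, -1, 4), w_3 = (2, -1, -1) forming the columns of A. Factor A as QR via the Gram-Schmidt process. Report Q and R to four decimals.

w_1 = (-2, -1, -4); ‖w_1‖ = 4.5826, so q_1 = (-0.4364, -0.2182, -0.8729).
q_1·w_2 = (-0.4364)·1 + (-0.2182)·(-1) + (-0.8729)·4 = -3.7097.
u_2 = w_2 + 3.7097·q_1 = (-0.6190, -1.8095, 0.7619).
‖u_2‖ = 2.0587, so q_2 = (-0.3007, -0.8790, 0.3701).
q_1·w_3 = (-0.4364)·2 + (-0.2182)·(-1) + (-0.8729)·(-1) = 0.2182; q_2·w_3 = (-0.3007)·2 + (-0.8790)·(-1) + 0.3701·(-1) = -0.0925.
u_3 = w_3 − 0.2182·q_1 + 0.0925·q_2 = (2.0674, -1.0337, -0.7753).
‖u_3‖ = 2.4380, so q_3 = (0.8480, -0.4240, -0.3180).

Q = [[-0.4364, -0.3007, 0.8480], [-0.2182, -0.8790, -0.4240], [-0.8729, 0.3701, -0.3180]], R = [[4.5826, -3.7097, 0.2182], [0.0000, 2.0587, -0.0925], [0.0000, 0.0000, 2.4380]]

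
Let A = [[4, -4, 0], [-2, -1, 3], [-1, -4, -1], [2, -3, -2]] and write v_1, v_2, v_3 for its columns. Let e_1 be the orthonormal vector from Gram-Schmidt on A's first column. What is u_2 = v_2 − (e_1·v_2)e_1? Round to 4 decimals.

v_1 = (4, -2, -1, 2); ‖v_1‖ = 5.0000, so e_1 = (0.8000, -0.4000, -0.2000, 0.4000).
e_1·v_2 = 0.8000·(-4) + (-0.4000)·(-1) + (-0.2000)·(-4) + 0.4000·(-3) = -3.2000.
u_2 = v_2 + 3.2000·e_1 = (-1.4400, -2.2800, -4.6400, -1.7200).

u_2 = (-1.4400, -2.2800, -4.6400, -1.7200)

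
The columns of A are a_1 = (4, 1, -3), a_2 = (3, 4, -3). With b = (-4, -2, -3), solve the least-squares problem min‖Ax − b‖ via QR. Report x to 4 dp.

x = (-0.1197, -0.2355)

a_1 = (4, 1, -3); ‖a_1‖ = 5.0990, so q_1 = (0.7845, 0.1961, -0.5883).
q_1·a_2 = 0.7845·3 + 0.1961·4 + (-0.5883)·(-3) = 4.9029.
u_2 = a_2 − 4.9029·q_1 = (-0.8462, 3.0385, -0.1154).
‖u_2‖ = 3.1562, so q_2 = (-0.2681, 0.9627, -0.0366).
Qᵀb = (-1.7650, -0.7433).
Back-substitute: x_2 = -0.7433/3.1562 = -0.2355.
x_1 = (-1.7650 − 4.9029·(-0.2355))/5.0990 = -0.1197.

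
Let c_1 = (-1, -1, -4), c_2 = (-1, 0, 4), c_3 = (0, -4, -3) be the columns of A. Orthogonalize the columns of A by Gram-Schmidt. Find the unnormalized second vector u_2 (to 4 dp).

u_2 = (-1.8333, -0.8333, 0.6667)

c_1 = (-1, -1, -4); ‖c_1‖ = 4.2426, so q_1 = (-0.2357, -0.2357, -0.9428).
q_1·c_2 = (-0.2357)·(-1) + (-0.2357)·0 + (-0.9428)·4 = -3.5355.
u_2 = c_2 + 3.5355·q_1 = (-1.8333, -0.8333, 0.6667).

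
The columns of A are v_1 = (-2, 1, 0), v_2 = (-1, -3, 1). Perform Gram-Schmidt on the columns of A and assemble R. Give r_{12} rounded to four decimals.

v_1 = (-2, 1, 0); ‖v_1‖ = 2.2361, so e_1 = (-0.8944, 0.4472, 0.0000).
r_{12} = e_1·v_2 = -0.4472.

r_{12} = -0.4472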